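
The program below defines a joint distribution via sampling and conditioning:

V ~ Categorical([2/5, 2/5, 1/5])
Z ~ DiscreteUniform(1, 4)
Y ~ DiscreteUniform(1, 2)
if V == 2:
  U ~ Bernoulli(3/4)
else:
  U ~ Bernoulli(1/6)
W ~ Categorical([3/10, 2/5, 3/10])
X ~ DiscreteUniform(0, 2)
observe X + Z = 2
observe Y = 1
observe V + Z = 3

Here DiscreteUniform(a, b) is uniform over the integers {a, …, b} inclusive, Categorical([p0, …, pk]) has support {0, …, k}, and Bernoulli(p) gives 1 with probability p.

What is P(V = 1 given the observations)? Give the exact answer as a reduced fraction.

Enumerate traces; 12 have nonzero weight after conditioning:
  (V=1, Z=2, Y=1, U=0, W=0, X=0) weight 1/240
  (V=1, Z=2, Y=1, U=0, W=1, X=0) weight 1/180
  (V=1, Z=2, Y=1, U=0, W=2, X=0) weight 1/240
  (V=1, Z=2, Y=1, U=1, W=0, X=0) weight 1/1200
  (V=1, Z=2, Y=1, U=1, W=1, X=0) weight 1/900
  (V=1, Z=2, Y=1, U=1, W=2, X=0) weight 1/1200
  (V=2, Z=1, Y=1, U=0, W=0, X=1) weight 1/1600
  (V=2, Z=1, Y=1, U=0, W=1, X=1) weight 1/1200
  … 4 more
Group by V:
  weight(V=1) = 1/60
  weight(V=2) = 1/120
Total weight = 1/60 + 1/120 = 1/40
P(V=1 | obs) = 1/60 / 1/40 = 2/3
P(V=2 | obs) = 1/120 / 1/40 = 1/3

P(V = 1 | obs) = 2/3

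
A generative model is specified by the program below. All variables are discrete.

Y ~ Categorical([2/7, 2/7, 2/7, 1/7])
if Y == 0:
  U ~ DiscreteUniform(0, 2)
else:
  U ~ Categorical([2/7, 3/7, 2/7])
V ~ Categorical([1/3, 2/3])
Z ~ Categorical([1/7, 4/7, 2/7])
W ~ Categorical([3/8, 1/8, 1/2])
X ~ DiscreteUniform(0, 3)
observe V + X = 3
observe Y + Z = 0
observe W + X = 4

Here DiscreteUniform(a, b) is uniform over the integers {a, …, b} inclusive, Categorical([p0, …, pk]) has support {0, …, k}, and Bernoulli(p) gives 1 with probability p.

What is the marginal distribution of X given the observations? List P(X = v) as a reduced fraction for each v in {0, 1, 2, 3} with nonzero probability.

P(X=2) = 8/9, P(X=3) = 1/9

Enumerate traces; 6 have nonzero weight after conditioning:
  (Y=0, U=0, V=0, Z=0, W=1, X=3) weight 1/7056
  (Y=0, U=0, V=1, Z=0, W=2, X=2) weight 1/882
  (Y=0, U=1, V=0, Z=0, W=1, X=3) weight 1/7056
  (Y=0, U=1, V=1, Z=0, W=2, X=2) weight 1/882
  (Y=0, U=2, V=0, Z=0, W=1, X=3) weight 1/7056
  (Y=0, U=2, V=1, Z=0, W=2, X=2) weight 1/882
Group by X:
  weight(X=2) = 1/294
  weight(X=3) = 1/2352
Total weight = 1/294 + 1/2352 = 3/784
P(X=2 | obs) = 1/294 / 3/784 = 8/9
P(X=3 | obs) = 1/2352 / 3/784 = 1/9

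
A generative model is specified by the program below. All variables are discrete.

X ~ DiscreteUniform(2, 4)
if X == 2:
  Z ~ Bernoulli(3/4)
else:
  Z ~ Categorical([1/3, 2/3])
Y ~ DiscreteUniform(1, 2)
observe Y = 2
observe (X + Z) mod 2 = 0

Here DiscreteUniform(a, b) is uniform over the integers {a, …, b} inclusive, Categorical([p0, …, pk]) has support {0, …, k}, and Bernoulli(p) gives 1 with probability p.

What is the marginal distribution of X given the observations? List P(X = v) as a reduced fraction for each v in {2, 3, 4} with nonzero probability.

P(X=2) = 1/5, P(X=3) = 8/15, P(X=4) = 4/15

Enumerate traces; 3 have nonzero weight after conditioning:
  (X=2, Z=0, Y=2) weight 1/24
  (X=3, Z=1, Y=2) weight 1/9
  (X=4, Z=0, Y=2) weight 1/18
Group by X:
  weight(X=2) = 1/24
  weight(X=3) = 1/9
  weight(X=4) = 1/18
Total weight = 1/24 + 1/9 + 1/18 = 5/24
P(X=2 | obs) = 1/24 / 5/24 = 1/5
P(X=3 | obs) = 1/9 / 5/24 = 8/15
P(X=4 | obs) = 1/18 / 5/24 = 4/15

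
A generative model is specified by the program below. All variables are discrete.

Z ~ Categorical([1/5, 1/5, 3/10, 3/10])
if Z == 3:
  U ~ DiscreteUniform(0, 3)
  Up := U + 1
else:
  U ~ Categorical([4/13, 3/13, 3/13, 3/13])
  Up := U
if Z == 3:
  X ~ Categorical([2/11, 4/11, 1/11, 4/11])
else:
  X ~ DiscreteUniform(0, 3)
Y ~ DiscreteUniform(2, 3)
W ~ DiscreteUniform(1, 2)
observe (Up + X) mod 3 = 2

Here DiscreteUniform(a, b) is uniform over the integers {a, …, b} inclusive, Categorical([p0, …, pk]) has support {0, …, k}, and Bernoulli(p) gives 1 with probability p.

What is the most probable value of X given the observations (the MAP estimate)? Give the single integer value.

argmax_v P(X = v | obs) = 2

Enumerate traces; 80 have nonzero weight after conditioning:
  (Z=0, U=0, X=2, Y=2, W=1) weight 1/260
  (Z=0, U=0, X=2, Y=2, W=2) weight 1/260
  (Z=0, U=0, X=2, Y=3, W=1) weight 1/260
  (Z=0, U=0, X=2, Y=3, W=2) weight 1/260
  (Z=0, U=1, X=1, Y=2, W=1) weight 3/1040
  (Z=0, U=1, X=1, Y=2, W=2) weight 3/1040
  (Z=0, U=1, X=1, Y=3, W=1) weight 3/1040
  (Z=0, U=1, X=1, Y=3, W=2) weight 3/1040
  (Z=0, U=2, X=0, Y=2, W=1) weight 3/1040
  (Z=0, U=2, X=3, Y=2, W=1) weight 3/1040
  … 70 more
Group by X:
  weight(X=0) = 309/5720
  weight(X=1) = 543/5720
  weight(X=2) = 289/2860
  weight(X=3) = 387/5720
Total weight = 309/5720 + 543/5720 + 289/2860 + 387/5720 = 1817/5720
P(X=0 | obs) = 309/5720 / 1817/5720 = 309/1817
P(X=1 | obs) = 543/5720 / 1817/5720 = 543/1817
P(X=2 | obs) = 289/2860 / 1817/5720 = 578/1817
P(X=3 | obs) = 387/5720 / 1817/5720 = 387/1817
argmax = 2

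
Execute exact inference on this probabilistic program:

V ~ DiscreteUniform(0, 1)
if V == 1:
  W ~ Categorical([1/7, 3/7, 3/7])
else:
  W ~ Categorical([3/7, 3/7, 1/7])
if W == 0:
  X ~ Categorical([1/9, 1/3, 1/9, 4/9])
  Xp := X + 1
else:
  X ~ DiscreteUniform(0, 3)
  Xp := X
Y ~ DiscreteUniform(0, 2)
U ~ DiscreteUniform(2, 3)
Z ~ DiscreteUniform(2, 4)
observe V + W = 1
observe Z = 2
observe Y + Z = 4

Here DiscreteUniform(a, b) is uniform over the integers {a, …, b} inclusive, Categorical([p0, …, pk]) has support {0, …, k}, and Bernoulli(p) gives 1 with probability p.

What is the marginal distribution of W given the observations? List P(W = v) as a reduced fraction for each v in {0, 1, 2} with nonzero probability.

P(W=0) = 1/4, P(W=1) = 3/4

Enumerate traces; 16 have nonzero weight after conditioning:
  (V=0, W=1, X=0, Y=2, U=2, Z=2) weight 1/336
  (V=0, W=1, X=0, Y=2, U=3, Z=2) weight 1/336
  (V=0, W=1, X=1, Y=2, U=2, Z=2) weight 1/336
  (V=0, W=1, X=1, Y=2, U=3, Z=2) weight 1/336
  (V=0, W=1, X=2, Y=2, U=2, Z=2) weight 1/336
  (V=0, W=1, X=2, Y=2, U=3, Z=2) weight 1/336
  (V=0, W=1, X=3, Y=2, U=2, Z=2) weight 1/336
  (V=0, W=1, X=3, Y=2, U=3, Z=2) weight 1/336
  (V=1, W=0, X=0, Y=2, U=2, Z=2) weight 1/2268
  … 7 more
Group by W:
  weight(W=0) = 1/126
  weight(W=1) = 1/42
Total weight = 1/126 + 1/42 = 2/63
P(W=0 | obs) = 1/126 / 2/63 = 1/4
P(W=1 | obs) = 1/42 / 2/63 = 3/4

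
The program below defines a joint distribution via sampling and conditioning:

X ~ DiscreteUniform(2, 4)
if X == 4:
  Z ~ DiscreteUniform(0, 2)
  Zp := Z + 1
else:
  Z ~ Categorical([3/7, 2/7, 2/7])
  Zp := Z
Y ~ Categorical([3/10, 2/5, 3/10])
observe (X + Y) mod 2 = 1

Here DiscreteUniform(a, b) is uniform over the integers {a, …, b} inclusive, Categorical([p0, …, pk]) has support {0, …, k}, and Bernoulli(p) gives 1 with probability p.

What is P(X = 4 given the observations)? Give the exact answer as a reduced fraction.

P(X = 4 | obs) = 2/7

Enumerate traces; 12 have nonzero weight after conditioning:
  (X=2, Z=0, Y=1) weight 2/35
  (X=2, Z=1, Y=1) weight 4/105
  (X=2, Z=2, Y=1) weight 4/105
  (X=3, Z=0, Y=0) weight 3/70
  (X=3, Z=0, Y=2) weight 3/70
  (X=3, Z=1, Y=0) weight 1/35
  (X=3, Z=1, Y=2) weight 1/35
  (X=3, Z=2, Y=0) weight 1/35
  (X=4, Z=0, Y=1) weight 2/45
  … 3 more
Group by X:
  weight(X=2) = 2/15
  weight(X=3) = 1/5
  weight(X=4) = 2/15
Total weight = 2/15 + 1/5 + 2/15 = 7/15
P(X=2 | obs) = 2/15 / 7/15 = 2/7
P(X=3 | obs) = 1/5 / 7/15 = 3/7
P(X=4 | obs) = 2/15 / 7/15 = 2/7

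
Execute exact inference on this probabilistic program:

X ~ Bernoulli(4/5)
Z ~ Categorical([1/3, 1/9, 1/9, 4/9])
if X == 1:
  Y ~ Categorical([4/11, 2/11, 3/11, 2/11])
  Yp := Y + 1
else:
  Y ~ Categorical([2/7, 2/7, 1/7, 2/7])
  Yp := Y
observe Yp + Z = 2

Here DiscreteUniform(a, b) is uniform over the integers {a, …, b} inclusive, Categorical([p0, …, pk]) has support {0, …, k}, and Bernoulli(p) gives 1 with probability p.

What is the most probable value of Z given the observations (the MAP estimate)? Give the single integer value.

argmax_v P(Z = v | obs) = 0

Enumerate traces; 5 have nonzero weight after conditioning:
  (X=0, Z=0, Y=2) weight 1/105
  (X=0, Z=1, Y=1) weight 2/315
  (X=0, Z=2, Y=0) weight 2/315
  (X=1, Z=0, Y=1) weight 8/165
  (X=1, Z=1, Y=0) weight 16/495
Group by Z:
  weight(Z=0) = 67/1155
  weight(Z=1) = 134/3465
  weight(Z=2) = 2/315
Total weight = 67/1155 + 134/3465 + 2/315 = 17/165
P(Z=0 | obs) = 67/1155 / 17/165 = 67/119
P(Z=1 | obs) = 134/3465 / 17/165 = 134/357
P(Z=2 | obs) = 2/315 / 17/165 = 22/357
argmax = 0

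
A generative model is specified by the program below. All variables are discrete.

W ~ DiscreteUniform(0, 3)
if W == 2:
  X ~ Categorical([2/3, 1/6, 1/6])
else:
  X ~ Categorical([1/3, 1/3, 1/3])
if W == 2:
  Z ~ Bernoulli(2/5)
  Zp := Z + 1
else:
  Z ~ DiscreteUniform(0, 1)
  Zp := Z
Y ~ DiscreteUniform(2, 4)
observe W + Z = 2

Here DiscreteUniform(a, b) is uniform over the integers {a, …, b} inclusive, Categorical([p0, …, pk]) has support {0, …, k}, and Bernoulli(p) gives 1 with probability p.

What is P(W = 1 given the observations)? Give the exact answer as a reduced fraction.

Enumerate traces; 18 have nonzero weight after conditioning:
  (W=1, X=0, Z=1, Y=2) weight 1/72
  (W=1, X=0, Z=1, Y=3) weight 1/72
  (W=1, X=0, Z=1, Y=4) weight 1/72
  (W=1, X=1, Z=1, Y=2) weight 1/72
  (W=1, X=1, Z=1, Y=3) weight 1/72
  (W=1, X=1, Z=1, Y=4) weight 1/72
  (W=1, X=2, Z=1, Y=2) weight 1/72
  (W=1, X=2, Z=1, Y=3) weight 1/72
  (W=2, X=0, Z=0, Y=2) weight 1/30
  … 9 more
Group by W:
  weight(W=1) = 1/8
  weight(W=2) = 3/20
Total weight = 1/8 + 3/20 = 11/40
P(W=1 | obs) = 1/8 / 11/40 = 5/11
P(W=2 | obs) = 3/20 / 11/40 = 6/11

P(W = 1 | obs) = 5/11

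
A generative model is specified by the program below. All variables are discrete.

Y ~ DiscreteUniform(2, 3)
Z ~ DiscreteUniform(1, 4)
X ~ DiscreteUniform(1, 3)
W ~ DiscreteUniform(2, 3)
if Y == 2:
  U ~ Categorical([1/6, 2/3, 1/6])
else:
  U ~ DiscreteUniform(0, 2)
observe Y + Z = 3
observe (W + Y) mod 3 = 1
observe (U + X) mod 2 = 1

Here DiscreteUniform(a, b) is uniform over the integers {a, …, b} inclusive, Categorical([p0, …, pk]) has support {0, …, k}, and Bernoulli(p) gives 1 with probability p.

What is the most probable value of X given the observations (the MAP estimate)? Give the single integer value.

Enumerate traces; 5 have nonzero weight after conditioning:
  (Y=2, Z=1, X=1, W=2, U=0) weight 1/288
  (Y=2, Z=1, X=1, W=2, U=2) weight 1/288
  (Y=2, Z=1, X=2, W=2, U=1) weight 1/72
  (Y=2, Z=1, X=3, W=2, U=0) weight 1/288
  (Y=2, Z=1, X=3, W=2, U=2) weight 1/288
Group by X:
  weight(X=1) = 1/144
  weight(X=2) = 1/72
  weight(X=3) = 1/144
Total weight = 1/144 + 1/72 + 1/144 = 1/36
P(X=1 | obs) = 1/144 / 1/36 = 1/4
P(X=2 | obs) = 1/72 / 1/36 = 1/2
P(X=3 | obs) = 1/144 / 1/36 = 1/4
argmax = 2

argmax_v P(X = v | obs) = 2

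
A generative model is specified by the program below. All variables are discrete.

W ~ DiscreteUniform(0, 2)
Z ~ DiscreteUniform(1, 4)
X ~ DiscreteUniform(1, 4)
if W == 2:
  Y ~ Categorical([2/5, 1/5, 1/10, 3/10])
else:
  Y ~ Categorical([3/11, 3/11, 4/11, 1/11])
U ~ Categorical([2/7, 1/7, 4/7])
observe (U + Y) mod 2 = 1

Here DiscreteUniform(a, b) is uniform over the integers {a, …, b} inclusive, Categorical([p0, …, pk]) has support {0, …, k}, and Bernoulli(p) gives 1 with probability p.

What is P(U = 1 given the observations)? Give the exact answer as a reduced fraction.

Enumerate traces; 288 have nonzero weight after conditioning:
  (W=0, Z=1, X=1, Y=0, U=1) weight 1/1232
  (W=0, Z=1, X=1, Y=1, U=0) weight 1/616
  (W=0, Z=1, X=1, Y=1, U=2) weight 1/308
  (W=0, Z=1, X=1, Y=2, U=1) weight 1/924
  (W=0, Z=1, X=1, Y=3, U=0) weight 1/1848
  (W=0, Z=1, X=1, Y=3, U=2) weight 1/924
  (W=0, Z=1, X=2, Y=0, U=1) weight 1/1232
  (W=0, Z=1, X=2, Y=1, U=0) weight 1/616
  … 280 more
Group by U:
  weight(U=0) = 9/77
  weight(U=1) = 13/154
  weight(U=2) = 18/77
Total weight = 9/77 + 13/154 + 18/77 = 67/154
P(U=0 | obs) = 9/77 / 67/154 = 18/67
P(U=1 | obs) = 13/154 / 67/154 = 13/67
P(U=2 | obs) = 18/77 / 67/154 = 36/67

P(U = 1 | obs) = 13/67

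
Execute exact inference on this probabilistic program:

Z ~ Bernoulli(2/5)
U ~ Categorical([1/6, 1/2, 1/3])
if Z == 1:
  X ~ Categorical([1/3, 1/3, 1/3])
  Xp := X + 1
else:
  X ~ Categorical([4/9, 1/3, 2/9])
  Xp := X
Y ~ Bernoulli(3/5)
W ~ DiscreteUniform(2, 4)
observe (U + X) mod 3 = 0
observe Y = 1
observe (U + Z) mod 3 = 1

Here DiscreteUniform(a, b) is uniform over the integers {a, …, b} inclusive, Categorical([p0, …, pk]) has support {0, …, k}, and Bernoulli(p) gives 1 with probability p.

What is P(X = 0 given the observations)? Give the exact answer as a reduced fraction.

P(X = 0 | obs) = 1/4

Enumerate traces; 6 have nonzero weight after conditioning:
  (Z=0, U=1, X=2, Y=1, W=2) weight 1/75
  (Z=0, U=1, X=2, Y=1, W=3) weight 1/75
  (Z=0, U=1, X=2, Y=1, W=4) weight 1/75
  (Z=1, U=0, X=0, Y=1, W=2) weight 1/225
  (Z=1, U=0, X=0, Y=1, W=3) weight 1/225
  (Z=1, U=0, X=0, Y=1, W=4) weight 1/225
Group by X:
  weight(X=0) = 1/75
  weight(X=2) = 1/25
Total weight = 1/75 + 1/25 = 4/75
P(X=0 | obs) = 1/75 / 4/75 = 1/4
P(X=2 | obs) = 1/25 / 4/75 = 3/4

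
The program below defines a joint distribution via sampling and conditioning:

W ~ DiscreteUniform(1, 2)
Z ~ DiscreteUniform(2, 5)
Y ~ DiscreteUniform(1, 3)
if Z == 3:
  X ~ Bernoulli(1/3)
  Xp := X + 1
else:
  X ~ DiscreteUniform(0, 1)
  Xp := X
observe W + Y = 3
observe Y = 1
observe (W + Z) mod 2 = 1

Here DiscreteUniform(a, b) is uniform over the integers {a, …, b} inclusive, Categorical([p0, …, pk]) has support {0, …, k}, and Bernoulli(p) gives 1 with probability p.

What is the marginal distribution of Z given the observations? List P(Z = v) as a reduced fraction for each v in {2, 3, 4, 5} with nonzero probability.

Enumerate traces; 4 have nonzero weight after conditioning:
  (W=2, Z=3, Y=1, X=0) weight 1/36
  (W=2, Z=3, Y=1, X=1) weight 1/72
  (W=2, Z=5, Y=1, X=0) weight 1/48
  (W=2, Z=5, Y=1, X=1) weight 1/48
Group by Z:
  weight(Z=3) = 1/24
  weight(Z=5) = 1/24
Total weight = 1/24 + 1/24 = 1/12
P(Z=3 | obs) = 1/24 / 1/12 = 1/2
P(Z=5 | obs) = 1/24 / 1/12 = 1/2

P(Z=3) = 1/2, P(Z=5) = 1/2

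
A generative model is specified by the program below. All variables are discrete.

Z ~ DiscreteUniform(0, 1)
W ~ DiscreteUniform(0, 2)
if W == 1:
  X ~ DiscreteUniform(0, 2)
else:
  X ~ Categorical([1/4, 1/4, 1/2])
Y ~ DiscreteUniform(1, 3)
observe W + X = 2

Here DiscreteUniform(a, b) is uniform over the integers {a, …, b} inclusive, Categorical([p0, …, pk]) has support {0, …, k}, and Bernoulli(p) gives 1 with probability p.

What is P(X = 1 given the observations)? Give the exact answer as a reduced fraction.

Enumerate traces; 18 have nonzero weight after conditioning:
  (Z=0, W=0, X=2, Y=1) weight 1/36
  (Z=0, W=0, X=2, Y=2) weight 1/36
  (Z=0, W=0, X=2, Y=3) weight 1/36
  (Z=0, W=1, X=1, Y=1) weight 1/54
  (Z=0, W=1, X=1, Y=2) weight 1/54
  (Z=0, W=1, X=1, Y=3) weight 1/54
  (Z=0, W=2, X=0, Y=1) weight 1/72
  (Z=0, W=2, X=0, Y=2) weight 1/72
  … 10 more
Group by X:
  weight(X=0) = 1/12
  weight(X=1) = 1/9
  weight(X=2) = 1/6
Total weight = 1/12 + 1/9 + 1/6 = 13/36
P(X=0 | obs) = 1/12 / 13/36 = 3/13
P(X=1 | obs) = 1/9 / 13/36 = 4/13
P(X=2 | obs) = 1/6 / 13/36 = 6/13

P(X = 1 | obs) = 4/13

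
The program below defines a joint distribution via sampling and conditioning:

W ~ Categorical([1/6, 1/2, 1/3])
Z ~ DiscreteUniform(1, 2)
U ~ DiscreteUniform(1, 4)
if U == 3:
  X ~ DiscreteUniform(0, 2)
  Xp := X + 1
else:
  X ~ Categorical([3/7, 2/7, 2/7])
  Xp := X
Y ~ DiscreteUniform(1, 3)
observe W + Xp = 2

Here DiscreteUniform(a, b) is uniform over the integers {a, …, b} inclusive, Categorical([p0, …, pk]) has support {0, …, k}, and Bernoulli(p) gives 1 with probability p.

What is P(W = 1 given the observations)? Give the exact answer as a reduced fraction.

P(W = 1 | obs) = 75/154

Enumerate traces; 66 have nonzero weight after conditioning:
  (W=0, Z=1, U=1, X=2, Y=1) weight 1/504
  (W=0, Z=1, U=1, X=2, Y=2) weight 1/504
  (W=0, Z=1, U=1, X=2, Y=3) weight 1/504
  (W=0, Z=1, U=2, X=2, Y=1) weight 1/504
  (W=0, Z=1, U=2, X=2, Y=2) weight 1/504
  (W=0, Z=1, U=2, X=2, Y=3) weight 1/504
  (W=0, Z=1, U=3, X=1, Y=1) weight 1/432
  (W=0, Z=1, U=3, X=1, Y=2) weight 1/432
  (W=1, Z=1, U=1, X=1, Y=1) weight 1/168
  (W=2, Z=1, U=1, X=0, Y=1) weight 1/168
  … 56 more
Group by W:
  weight(W=0) = 25/504
  weight(W=1) = 25/168
  weight(W=2) = 3/28
Total weight = 25/504 + 25/168 + 3/28 = 11/36
P(W=0 | obs) = 25/504 / 11/36 = 25/154
P(W=1 | obs) = 25/168 / 11/36 = 75/154
P(W=2 | obs) = 3/28 / 11/36 = 27/77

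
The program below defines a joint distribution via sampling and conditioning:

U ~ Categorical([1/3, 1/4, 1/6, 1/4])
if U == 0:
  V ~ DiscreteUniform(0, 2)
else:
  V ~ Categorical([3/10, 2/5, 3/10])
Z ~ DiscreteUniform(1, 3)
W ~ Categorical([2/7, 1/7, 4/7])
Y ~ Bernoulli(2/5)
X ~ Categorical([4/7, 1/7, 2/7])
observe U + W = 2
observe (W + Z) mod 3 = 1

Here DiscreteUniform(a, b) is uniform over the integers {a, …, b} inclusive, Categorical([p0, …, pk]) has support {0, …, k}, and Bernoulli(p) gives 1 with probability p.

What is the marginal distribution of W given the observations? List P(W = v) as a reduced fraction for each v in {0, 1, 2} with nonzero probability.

P(W=0) = 4/23, P(W=1) = 3/23, P(W=2) = 16/23

Enumerate traces; 54 have nonzero weight after conditioning:
  (U=0, V=0, Z=2, W=2, Y=0, X=0) weight 16/2205
  (U=0, V=0, Z=2, W=2, Y=0, X=1) weight 4/2205
  (U=0, V=0, Z=2, W=2, Y=0, X=2) weight 8/2205
  (U=0, V=0, Z=2, W=2, Y=1, X=0) weight 32/6615
  (U=0, V=0, Z=2, W=2, Y=1, X=1) weight 8/6615
  (U=0, V=0, Z=2, W=2, Y=1, X=2) weight 16/6615
  (U=0, V=1, Z=2, W=2, Y=0, X=0) weight 16/2205
  (U=0, V=1, Z=2, W=2, Y=0, X=1) weight 4/2205
  (U=1, V=0, Z=3, W=1, Y=0, X=0) weight 3/2450
  (U=2, V=0, Z=1, W=0, Y=0, X=0) weight 2/1225
  … 44 more
Group by W:
  weight(W=0) = 1/63
  weight(W=1) = 1/84
  weight(W=2) = 4/63
Total weight = 1/63 + 1/84 + 4/63 = 23/252
P(W=0 | obs) = 1/63 / 23/252 = 4/23
P(W=1 | obs) = 1/84 / 23/252 = 3/23
P(W=2 | obs) = 4/63 / 23/252 = 16/23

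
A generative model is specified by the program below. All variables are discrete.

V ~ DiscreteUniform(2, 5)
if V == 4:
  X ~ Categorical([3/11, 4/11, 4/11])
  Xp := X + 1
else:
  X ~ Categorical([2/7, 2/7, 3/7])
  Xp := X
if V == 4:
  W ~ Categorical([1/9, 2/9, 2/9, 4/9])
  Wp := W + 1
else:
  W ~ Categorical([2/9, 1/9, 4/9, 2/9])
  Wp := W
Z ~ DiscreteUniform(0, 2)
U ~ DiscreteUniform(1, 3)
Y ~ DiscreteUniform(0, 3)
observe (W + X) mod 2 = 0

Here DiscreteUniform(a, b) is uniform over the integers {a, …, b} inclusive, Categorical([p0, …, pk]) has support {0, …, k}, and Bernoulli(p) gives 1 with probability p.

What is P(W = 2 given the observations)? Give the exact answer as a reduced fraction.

Enumerate traces; 864 have nonzero weight after conditioning:
  (V=2, X=0, W=0, Z=0, U=1, Y=0) weight 1/2268
  (V=2, X=0, W=0, Z=0, U=1, Y=1) weight 1/2268
  (V=2, X=0, W=0, Z=0, U=1, Y=2) weight 1/2268
  (V=2, X=0, W=0, Z=0, U=1, Y=3) weight 1/2268
  (V=2, X=0, W=0, Z=0, U=2, Y=0) weight 1/2268
  (V=2, X=0, W=0, Z=0, U=2, Y=1) weight 1/2268
  (V=2, X=0, W=0, Z=0, U=2, Y=2) weight 1/2268
  (V=2, X=0, W=0, Z=0, U=2, Y=3) weight 1/2268
  (V=2, X=0, W=2, Z=0, U=1, Y=0) weight 1/1134
  (V=2, X=1, W=1, Z=0, U=1, Y=0) weight 1/4536
  … 854 more
Group by W:
  weight(W=0) = 379/2772
  weight(W=1) = 61/1386
  weight(W=2) = 379/1386
  weight(W=3) = 61/693
Total weight = 379/2772 + 61/1386 + 379/1386 + 61/693 = 167/308
P(W=0 | obs) = 379/2772 / 167/308 = 379/1503
P(W=1 | obs) = 61/1386 / 167/308 = 122/1503
P(W=2 | obs) = 379/1386 / 167/308 = 758/1503
P(W=3 | obs) = 61/693 / 167/308 = 244/1503

P(W = 2 | obs) = 758/1503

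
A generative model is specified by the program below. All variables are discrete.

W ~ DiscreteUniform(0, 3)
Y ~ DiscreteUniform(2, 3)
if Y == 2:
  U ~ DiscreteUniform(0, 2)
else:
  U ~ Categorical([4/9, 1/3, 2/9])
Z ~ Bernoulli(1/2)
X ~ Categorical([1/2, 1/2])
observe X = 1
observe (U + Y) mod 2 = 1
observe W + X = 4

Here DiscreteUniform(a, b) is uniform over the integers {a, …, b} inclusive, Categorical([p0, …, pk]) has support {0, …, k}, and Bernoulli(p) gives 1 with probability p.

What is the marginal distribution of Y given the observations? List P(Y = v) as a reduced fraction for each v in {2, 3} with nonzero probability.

P(Y=2) = 1/3, P(Y=3) = 2/3

Enumerate traces; 6 have nonzero weight after conditioning:
  (W=3, Y=2, U=1, Z=0, X=1) weight 1/96
  (W=3, Y=2, U=1, Z=1, X=1) weight 1/96
  (W=3, Y=3, U=0, Z=0, X=1) weight 1/72
  (W=3, Y=3, U=0, Z=1, X=1) weight 1/72
  (W=3, Y=3, U=2, Z=0, X=1) weight 1/144
  (W=3, Y=3, U=2, Z=1, X=1) weight 1/144
Group by Y:
  weight(Y=2) = 1/48
  weight(Y=3) = 1/24
Total weight = 1/48 + 1/24 = 1/16
P(Y=2 | obs) = 1/48 / 1/16 = 1/3
P(Y=3 | obs) = 1/24 / 1/16 = 2/3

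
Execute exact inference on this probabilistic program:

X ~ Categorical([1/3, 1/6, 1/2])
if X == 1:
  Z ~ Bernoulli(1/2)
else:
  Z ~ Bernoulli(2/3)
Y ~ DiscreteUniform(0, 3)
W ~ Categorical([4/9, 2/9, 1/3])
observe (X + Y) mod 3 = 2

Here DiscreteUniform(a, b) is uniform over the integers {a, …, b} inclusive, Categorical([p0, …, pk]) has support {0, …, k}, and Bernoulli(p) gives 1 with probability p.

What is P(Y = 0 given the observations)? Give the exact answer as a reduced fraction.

Enumerate traces; 24 have nonzero weight after conditioning:
  (X=0, Z=0, Y=2, W=0) weight 1/81
  (X=0, Z=0, Y=2, W=1) weight 1/162
  (X=0, Z=0, Y=2, W=2) weight 1/108
  (X=0, Z=1, Y=2, W=0) weight 2/81
  (X=0, Z=1, Y=2, W=1) weight 1/81
  (X=0, Z=1, Y=2, W=2) weight 1/54
  (X=1, Z=0, Y=1, W=0) weight 1/108
  (X=1, Z=0, Y=1, W=1) weight 1/216
  (X=2, Z=0, Y=0, W=0) weight 1/54
  (X=2, Z=0, Y=3, W=0) weight 1/54
  … 14 more
Group by Y:
  weight(Y=0) = 1/8
  weight(Y=1) = 1/24
  weight(Y=2) = 1/12
  weight(Y=3) = 1/8
Total weight = 1/8 + 1/24 + 1/12 + 1/8 = 3/8
P(Y=0 | obs) = 1/8 / 3/8 = 1/3
P(Y=1 | obs) = 1/24 / 3/8 = 1/9
P(Y=2 | obs) = 1/12 / 3/8 = 2/9
P(Y=3 | obs) = 1/8 / 3/8 = 1/3

P(Y = 0 | obs) = 1/3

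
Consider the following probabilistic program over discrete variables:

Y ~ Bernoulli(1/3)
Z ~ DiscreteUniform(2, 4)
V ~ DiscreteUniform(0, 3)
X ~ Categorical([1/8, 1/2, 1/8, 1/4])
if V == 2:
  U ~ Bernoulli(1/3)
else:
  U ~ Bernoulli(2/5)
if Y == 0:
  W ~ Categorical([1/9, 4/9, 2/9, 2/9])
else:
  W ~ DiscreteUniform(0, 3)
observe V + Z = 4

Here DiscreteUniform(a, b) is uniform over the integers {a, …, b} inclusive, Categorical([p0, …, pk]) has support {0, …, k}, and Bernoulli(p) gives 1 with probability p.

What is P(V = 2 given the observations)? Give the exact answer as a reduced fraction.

P(V = 2 | obs) = 1/3

Enumerate traces; 192 have nonzero weight after conditioning:
  (Y=0, Z=2, V=2, X=0, U=0, W=0) weight 1/1944
  (Y=0, Z=2, V=2, X=0, U=0, W=1) weight 1/486
  (Y=0, Z=2, V=2, X=0, U=0, W=2) weight 1/972
  (Y=0, Z=2, V=2, X=0, U=0, W=3) weight 1/972
  (Y=0, Z=2, V=2, X=0, U=1, W=0) weight 1/3888
  (Y=0, Z=2, V=2, X=0, U=1, W=1) weight 1/972
  (Y=0, Z=2, V=2, X=0, U=1, W=2) weight 1/1944
  (Y=0, Z=2, V=2, X=0, U=1, W=3) weight 1/1944
  (Y=0, Z=3, V=1, X=0, U=0, W=0) weight 1/2160
  (Y=0, Z=4, V=0, X=0, U=0, W=0) weight 1/2160
  … 182 more
Group by V:
  weight(V=0) = 1/12
  weight(V=1) = 1/12
  weight(V=2) = 1/12
Total weight = 1/12 + 1/12 + 1/12 = 1/4
P(V=0 | obs) = 1/12 / 1/4 = 1/3
P(V=1 | obs) = 1/12 / 1/4 = 1/3
P(V=2 | obs) = 1/12 / 1/4 = 1/3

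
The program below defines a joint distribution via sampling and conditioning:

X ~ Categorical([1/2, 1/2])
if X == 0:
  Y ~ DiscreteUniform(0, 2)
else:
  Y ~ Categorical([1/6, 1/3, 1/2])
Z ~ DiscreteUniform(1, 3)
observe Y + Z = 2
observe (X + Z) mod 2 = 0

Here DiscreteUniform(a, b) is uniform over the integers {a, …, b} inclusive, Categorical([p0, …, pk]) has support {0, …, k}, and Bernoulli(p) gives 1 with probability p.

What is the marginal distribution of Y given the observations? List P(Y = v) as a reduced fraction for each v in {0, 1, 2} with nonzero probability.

P(Y=0) = 1/2, P(Y=1) = 1/2

Enumerate traces; 2 have nonzero weight after conditioning:
  (X=0, Y=0, Z=2) weight 1/18
  (X=1, Y=1, Z=1) weight 1/18
Group by Y:
  weight(Y=0) = 1/18
  weight(Y=1) = 1/18
Total weight = 1/18 + 1/18 = 1/9
P(Y=0 | obs) = 1/18 / 1/9 = 1/2
P(Y=1 | obs) = 1/18 / 1/9 = 1/2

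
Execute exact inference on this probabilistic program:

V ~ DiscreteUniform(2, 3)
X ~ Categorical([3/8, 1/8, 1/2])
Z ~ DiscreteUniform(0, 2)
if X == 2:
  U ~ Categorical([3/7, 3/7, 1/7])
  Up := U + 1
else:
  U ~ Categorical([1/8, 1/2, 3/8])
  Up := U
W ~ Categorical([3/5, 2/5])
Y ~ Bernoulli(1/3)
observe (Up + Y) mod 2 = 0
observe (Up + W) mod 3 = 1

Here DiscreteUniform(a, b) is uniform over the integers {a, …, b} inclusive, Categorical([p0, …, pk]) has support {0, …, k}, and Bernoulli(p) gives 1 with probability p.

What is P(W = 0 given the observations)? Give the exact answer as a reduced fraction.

Enumerate traces; 36 have nonzero weight after conditioning:
  (V=2, X=0, Z=0, U=0, W=1, Y=0) weight 1/480
  (V=2, X=0, Z=0, U=1, W=0, Y=1) weight 1/160
  (V=2, X=0, Z=1, U=0, W=1, Y=0) weight 1/480
  (V=2, X=0, Z=1, U=1, W=0, Y=1) weight 1/160
  (V=2, X=0, Z=2, U=0, W=1, Y=0) weight 1/480
  (V=2, X=0, Z=2, U=1, W=0, Y=1) weight 1/160
  (V=2, X=1, Z=0, U=0, W=1, Y=0) weight 1/1440
  (V=2, X=1, Z=0, U=1, W=0, Y=1) weight 1/480
  … 28 more
Group by W:
  weight(W=0) = 13/140
  weight(W=1) = 11/420
Total weight = 13/140 + 11/420 = 5/42
P(W=0 | obs) = 13/140 / 5/42 = 39/50
P(W=1 | obs) = 11/420 / 5/42 = 11/50

P(W = 0 | obs) = 39/50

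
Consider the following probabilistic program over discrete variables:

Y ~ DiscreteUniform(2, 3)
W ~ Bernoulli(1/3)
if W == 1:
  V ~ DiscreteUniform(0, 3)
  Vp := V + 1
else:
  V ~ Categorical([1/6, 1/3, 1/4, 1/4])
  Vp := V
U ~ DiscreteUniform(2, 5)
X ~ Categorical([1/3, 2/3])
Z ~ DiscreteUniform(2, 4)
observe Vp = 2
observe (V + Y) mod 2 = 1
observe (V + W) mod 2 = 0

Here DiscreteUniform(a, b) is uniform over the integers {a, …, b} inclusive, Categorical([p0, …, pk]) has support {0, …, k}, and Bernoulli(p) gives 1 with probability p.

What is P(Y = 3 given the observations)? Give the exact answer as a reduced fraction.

P(Y = 3 | obs) = 2/3

Enumerate traces; 48 have nonzero weight after conditioning:
  (Y=2, W=1, V=1, U=2, X=0, Z=2) weight 1/864
  (Y=2, W=1, V=1, U=2, X=0, Z=3) weight 1/864
  (Y=2, W=1, V=1, U=2, X=0, Z=4) weight 1/864
  (Y=2, W=1, V=1, U=2, X=1, Z=2) weight 1/432
  (Y=2, W=1, V=1, U=2, X=1, Z=3) weight 1/432
  (Y=2, W=1, V=1, U=2, X=1, Z=4) weight 1/432
  (Y=2, W=1, V=1, U=3, X=0, Z=2) weight 1/864
  (Y=2, W=1, V=1, U=3, X=0, Z=3) weight 1/864
  (Y=3, W=0, V=2, U=2, X=0, Z=2) weight 1/432
  … 39 more
Group by Y:
  weight(Y=2) = 1/24
  weight(Y=3) = 1/12
Total weight = 1/24 + 1/12 = 1/8
P(Y=2 | obs) = 1/24 / 1/8 = 1/3
P(Y=3 | obs) = 1/12 / 1/8 = 2/3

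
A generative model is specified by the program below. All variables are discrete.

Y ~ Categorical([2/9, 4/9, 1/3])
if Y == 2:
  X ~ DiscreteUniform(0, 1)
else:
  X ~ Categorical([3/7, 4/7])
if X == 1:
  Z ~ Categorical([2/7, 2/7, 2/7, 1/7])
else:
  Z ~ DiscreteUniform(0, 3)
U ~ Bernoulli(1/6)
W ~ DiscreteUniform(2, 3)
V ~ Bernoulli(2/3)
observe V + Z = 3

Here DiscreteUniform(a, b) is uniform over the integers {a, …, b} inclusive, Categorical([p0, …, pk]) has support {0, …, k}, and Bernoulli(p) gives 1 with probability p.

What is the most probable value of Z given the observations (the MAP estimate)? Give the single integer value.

Enumerate traces; 48 have nonzero weight after conditioning:
  (Y=0, X=0, Z=2, U=0, W=2, V=1) weight 5/756
  (Y=0, X=0, Z=2, U=0, W=3, V=1) weight 5/756
  (Y=0, X=0, Z=2, U=1, W=2, V=1) weight 1/756
  (Y=0, X=0, Z=2, U=1, W=3, V=1) weight 1/756
  (Y=0, X=0, Z=3, U=0, W=2, V=0) weight 5/1512
  (Y=0, X=0, Z=3, U=0, W=3, V=0) weight 5/1512
  (Y=0, X=0, Z=3, U=1, W=2, V=0) weight 1/1512
  (Y=0, X=0, Z=3, U=1, W=3, V=0) weight 1/1512
  … 40 more
Group by Z:
  weight(Z=2) = 317/1764
  weight(Z=3) = 25/392
Total weight = 317/1764 + 25/392 = 859/3528
P(Z=2 | obs) = 317/1764 / 859/3528 = 634/859
P(Z=3 | obs) = 25/392 / 859/3528 = 225/859
argmax = 2

argmax_v P(Z = v | obs) = 2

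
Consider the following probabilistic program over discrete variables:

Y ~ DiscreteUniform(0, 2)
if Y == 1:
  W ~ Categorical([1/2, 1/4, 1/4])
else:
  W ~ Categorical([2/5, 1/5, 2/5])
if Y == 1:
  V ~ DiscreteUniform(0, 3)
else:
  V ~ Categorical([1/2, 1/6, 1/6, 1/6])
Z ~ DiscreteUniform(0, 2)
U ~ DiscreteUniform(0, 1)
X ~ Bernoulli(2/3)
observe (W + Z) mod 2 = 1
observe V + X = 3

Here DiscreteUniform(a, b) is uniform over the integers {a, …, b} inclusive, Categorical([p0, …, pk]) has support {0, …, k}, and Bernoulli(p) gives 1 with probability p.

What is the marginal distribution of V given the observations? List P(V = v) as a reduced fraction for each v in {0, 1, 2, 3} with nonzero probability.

Enumerate traces; 48 have nonzero weight after conditioning:
  (Y=0, W=0, V=2, Z=1, U=0, X=1) weight 1/405
  (Y=0, W=0, V=2, Z=1, U=1, X=1) weight 1/405
  (Y=0, W=0, V=3, Z=1, U=0, X=0) weight 1/810
  (Y=0, W=0, V=3, Z=1, U=1, X=0) weight 1/810
  (Y=0, W=1, V=2, Z=0, U=0, X=1) weight 1/810
  (Y=0, W=1, V=2, Z=0, U=1, X=1) weight 1/810
  (Y=0, W=1, V=2, Z=2, U=0, X=1) weight 1/810
  (Y=0, W=1, V=2, Z=2, U=1, X=1) weight 1/810
  … 40 more
Group by V:
  weight(V=2) = 19/360
  weight(V=3) = 19/720
Total weight = 19/360 + 19/720 = 19/240
P(V=2 | obs) = 19/360 / 19/240 = 2/3
P(V=3 | obs) = 19/720 / 19/240 = 1/3

P(V=2) = 2/3, P(V=3) = 1/3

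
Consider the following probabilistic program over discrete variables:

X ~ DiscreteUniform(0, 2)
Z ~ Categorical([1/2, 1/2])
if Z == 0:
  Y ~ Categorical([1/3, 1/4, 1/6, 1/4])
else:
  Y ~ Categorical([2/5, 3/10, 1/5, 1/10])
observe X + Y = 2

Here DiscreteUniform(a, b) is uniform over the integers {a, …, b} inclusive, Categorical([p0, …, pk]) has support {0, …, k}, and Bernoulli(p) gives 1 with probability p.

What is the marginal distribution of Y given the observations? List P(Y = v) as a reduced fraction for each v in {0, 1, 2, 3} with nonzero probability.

Enumerate traces; 6 have nonzero weight after conditioning:
  (X=0, Z=0, Y=2) weight 1/36
  (X=0, Z=1, Y=2) weight 1/30
  (X=1, Z=0, Y=1) weight 1/24
  (X=1, Z=1, Y=1) weight 1/20
  (X=2, Z=0, Y=0) weight 1/18
  (X=2, Z=1, Y=0) weight 1/15
Group by Y:
  weight(Y=0) = 11/90
  weight(Y=1) = 11/120
  weight(Y=2) = 11/180
Total weight = 11/90 + 11/120 + 11/180 = 11/40
P(Y=0 | obs) = 11/90 / 11/40 = 4/9
P(Y=1 | obs) = 11/120 / 11/40 = 1/3
P(Y=2 | obs) = 11/180 / 11/40 = 2/9

P(Y=0) = 4/9, P(Y=1) = 1/3, P(Y=2) = 2/9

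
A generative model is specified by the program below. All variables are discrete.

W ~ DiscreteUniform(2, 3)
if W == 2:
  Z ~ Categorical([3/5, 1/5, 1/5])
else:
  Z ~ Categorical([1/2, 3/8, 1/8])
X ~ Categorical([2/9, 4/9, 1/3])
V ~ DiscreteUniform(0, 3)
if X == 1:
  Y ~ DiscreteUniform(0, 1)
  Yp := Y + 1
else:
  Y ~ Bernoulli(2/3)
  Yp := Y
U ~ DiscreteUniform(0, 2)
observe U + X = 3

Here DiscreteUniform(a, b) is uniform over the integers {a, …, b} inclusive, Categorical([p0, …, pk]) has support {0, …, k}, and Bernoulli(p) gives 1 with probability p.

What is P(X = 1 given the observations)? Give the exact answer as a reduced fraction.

Enumerate traces; 96 have nonzero weight after conditioning:
  (W=2, Z=0, X=1, V=0, Y=0, U=2) weight 1/180
  (W=2, Z=0, X=1, V=0, Y=1, U=2) weight 1/180
  (W=2, Z=0, X=1, V=1, Y=0, U=2) weight 1/180
  (W=2, Z=0, X=1, V=1, Y=1, U=2) weight 1/180
  (W=2, Z=0, X=1, V=2, Y=0, U=2) weight 1/180
  (W=2, Z=0, X=1, V=2, Y=1, U=2) weight 1/180
  (W=2, Z=0, X=1, V=3, Y=0, U=2) weight 1/180
  (W=2, Z=0, X=1, V=3, Y=1, U=2) weight 1/180
  (W=2, Z=0, X=2, V=0, Y=0, U=1) weight 1/360
  … 87 more
Group by X:
  weight(X=1) = 4/27
  weight(X=2) = 1/9
Total weight = 4/27 + 1/9 = 7/27
P(X=1 | obs) = 4/27 / 7/27 = 4/7
P(X=2 | obs) = 1/9 / 7/27 = 3/7

P(X = 1 | obs) = 4/7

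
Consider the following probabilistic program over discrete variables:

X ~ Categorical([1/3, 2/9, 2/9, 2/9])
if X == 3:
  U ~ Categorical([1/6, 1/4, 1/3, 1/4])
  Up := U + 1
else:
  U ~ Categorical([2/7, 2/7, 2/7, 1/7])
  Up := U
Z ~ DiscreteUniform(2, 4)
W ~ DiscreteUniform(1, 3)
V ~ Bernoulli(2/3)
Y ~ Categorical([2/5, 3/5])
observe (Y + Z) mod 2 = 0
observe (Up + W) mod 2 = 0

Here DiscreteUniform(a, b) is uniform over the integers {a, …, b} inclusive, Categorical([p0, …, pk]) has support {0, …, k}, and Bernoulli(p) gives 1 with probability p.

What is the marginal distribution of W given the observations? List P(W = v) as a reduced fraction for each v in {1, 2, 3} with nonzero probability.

P(W=1) = 4/13, P(W=2) = 5/13, P(W=3) = 4/13

Enumerate traces; 144 have nonzero weight after conditioning:
  (X=0, U=0, Z=2, W=2, V=0, Y=0) weight 4/2835
  (X=0, U=0, Z=2, W=2, V=1, Y=0) weight 8/2835
  (X=0, U=0, Z=3, W=2, V=0, Y=1) weight 2/945
  (X=0, U=0, Z=3, W=2, V=1, Y=1) weight 4/945
  (X=0, U=0, Z=4, W=2, V=0, Y=0) weight 4/2835
  (X=0, U=0, Z=4, W=2, V=1, Y=0) weight 8/2835
  (X=0, U=1, Z=2, W=1, V=0, Y=0) weight 4/2835
  (X=0, U=1, Z=2, W=1, V=1, Y=0) weight 8/2835
  (X=0, U=1, Z=2, W=3, V=0, Y=0) weight 4/2835
  … 135 more
Group by W:
  weight(W=1) = 28/405
  weight(W=2) = 7/81
  weight(W=3) = 28/405
Total weight = 28/405 + 7/81 + 28/405 = 91/405
P(W=1 | obs) = 28/405 / 91/405 = 4/13
P(W=2 | obs) = 7/81 / 91/405 = 5/13
P(W=3 | obs) = 28/405 / 91/405 = 4/13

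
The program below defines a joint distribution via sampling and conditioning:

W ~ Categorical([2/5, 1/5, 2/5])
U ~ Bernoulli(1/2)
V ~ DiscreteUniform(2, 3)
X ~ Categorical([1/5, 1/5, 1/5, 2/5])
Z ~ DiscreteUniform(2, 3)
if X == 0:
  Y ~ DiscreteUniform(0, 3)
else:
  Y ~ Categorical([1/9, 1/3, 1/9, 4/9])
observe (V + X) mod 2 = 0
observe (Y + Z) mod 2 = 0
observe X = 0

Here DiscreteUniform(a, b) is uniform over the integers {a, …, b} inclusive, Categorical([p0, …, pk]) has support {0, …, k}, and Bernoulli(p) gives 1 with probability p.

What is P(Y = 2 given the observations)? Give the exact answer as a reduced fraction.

Enumerate traces; 24 have nonzero weight after conditioning:
  (W=0, U=0, V=2, X=0, Z=2, Y=0) weight 1/400
  (W=0, U=0, V=2, X=0, Z=2, Y=2) weight 1/400
  (W=0, U=0, V=2, X=0, Z=3, Y=1) weight 1/400
  (W=0, U=0, V=2, X=0, Z=3, Y=3) weight 1/400
  (W=0, U=1, V=2, X=0, Z=2, Y=0) weight 1/400
  (W=0, U=1, V=2, X=0, Z=2, Y=2) weight 1/400
  (W=0, U=1, V=2, X=0, Z=3, Y=1) weight 1/400
  (W=0, U=1, V=2, X=0, Z=3, Y=3) weight 1/400
  … 16 more
Group by Y:
  weight(Y=0) = 1/80
  weight(Y=1) = 1/80
  weight(Y=2) = 1/80
  weight(Y=3) = 1/80
Total weight = 1/80 + 1/80 + 1/80 + 1/80 = 1/20
P(Y=0 | obs) = 1/80 / 1/20 = 1/4
P(Y=1 | obs) = 1/80 / 1/20 = 1/4
P(Y=2 | obs) = 1/80 / 1/20 = 1/4
P(Y=3 | obs) = 1/80 / 1/20 = 1/4

P(Y = 2 | obs) = 1/4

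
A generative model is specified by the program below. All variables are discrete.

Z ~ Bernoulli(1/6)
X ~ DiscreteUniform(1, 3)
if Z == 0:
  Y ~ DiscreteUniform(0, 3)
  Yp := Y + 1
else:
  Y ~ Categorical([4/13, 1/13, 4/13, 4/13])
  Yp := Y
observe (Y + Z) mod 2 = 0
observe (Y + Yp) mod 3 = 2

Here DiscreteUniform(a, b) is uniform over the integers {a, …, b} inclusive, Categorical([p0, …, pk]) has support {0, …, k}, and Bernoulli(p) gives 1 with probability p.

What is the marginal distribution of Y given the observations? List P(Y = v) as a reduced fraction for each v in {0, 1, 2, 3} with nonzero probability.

Enumerate traces; 6 have nonzero weight after conditioning:
  (Z=0, X=1, Y=2) weight 5/72
  (Z=0, X=2, Y=2) weight 5/72
  (Z=0, X=3, Y=2) weight 5/72
  (Z=1, X=1, Y=1) weight 1/234
  (Z=1, X=2, Y=1) weight 1/234
  (Z=1, X=3, Y=1) weight 1/234
Group by Y:
  weight(Y=1) = 1/78
  weight(Y=2) = 5/24
Total weight = 1/78 + 5/24 = 23/104
P(Y=1 | obs) = 1/78 / 23/104 = 4/69
P(Y=2 | obs) = 5/24 / 23/104 = 65/69

P(Y=1) = 4/69, P(Y=2) = 65/69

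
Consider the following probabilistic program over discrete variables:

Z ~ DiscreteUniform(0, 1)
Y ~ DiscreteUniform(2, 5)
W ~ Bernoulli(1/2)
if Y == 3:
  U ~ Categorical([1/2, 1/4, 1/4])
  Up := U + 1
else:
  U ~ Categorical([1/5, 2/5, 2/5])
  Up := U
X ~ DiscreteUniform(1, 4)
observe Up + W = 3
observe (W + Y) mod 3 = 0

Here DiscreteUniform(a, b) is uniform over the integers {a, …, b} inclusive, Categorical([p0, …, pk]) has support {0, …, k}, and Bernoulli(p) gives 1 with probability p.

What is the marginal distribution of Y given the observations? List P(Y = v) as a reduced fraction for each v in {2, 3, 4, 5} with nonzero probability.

P(Y=2) = 8/21, P(Y=3) = 5/21, P(Y=5) = 8/21

Enumerate traces; 24 have nonzero weight after conditioning:
  (Z=0, Y=2, W=1, U=2, X=1) weight 1/160
  (Z=0, Y=2, W=1, U=2, X=2) weight 1/160
  (Z=0, Y=2, W=1, U=2, X=3) weight 1/160
  (Z=0, Y=2, W=1, U=2, X=4) weight 1/160
  (Z=0, Y=3, W=0, U=2, X=1) weight 1/256
  (Z=0, Y=3, W=0, U=2, X=2) weight 1/256
  (Z=0, Y=3, W=0, U=2, X=3) weight 1/256
  (Z=0, Y=3, W=0, U=2, X=4) weight 1/256
  (Z=0, Y=5, W=1, U=2, X=1) weight 1/160
  … 15 more
Group by Y:
  weight(Y=2) = 1/20
  weight(Y=3) = 1/32
  weight(Y=5) = 1/20
Total weight = 1/20 + 1/32 + 1/20 = 21/160
P(Y=2 | obs) = 1/20 / 21/160 = 8/21
P(Y=3 | obs) = 1/32 / 21/160 = 5/21
P(Y=5 | obs) = 1/20 / 21/160 = 8/21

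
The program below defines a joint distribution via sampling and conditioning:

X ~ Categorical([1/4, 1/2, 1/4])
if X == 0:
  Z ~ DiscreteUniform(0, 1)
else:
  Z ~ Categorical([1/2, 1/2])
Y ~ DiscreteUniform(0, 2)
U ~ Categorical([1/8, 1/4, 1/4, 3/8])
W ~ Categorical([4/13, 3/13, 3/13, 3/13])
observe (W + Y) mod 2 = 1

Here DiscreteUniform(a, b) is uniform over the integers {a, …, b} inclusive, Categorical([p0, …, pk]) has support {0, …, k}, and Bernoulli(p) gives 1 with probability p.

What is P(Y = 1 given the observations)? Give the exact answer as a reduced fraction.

P(Y = 1 | obs) = 7/19

Enumerate traces; 144 have nonzero weight after conditioning:
  (X=0, Z=0, Y=0, U=0, W=1) weight 1/832
  (X=0, Z=0, Y=0, U=0, W=3) weight 1/832
  (X=0, Z=0, Y=0, U=1, W=1) weight 1/416
  (X=0, Z=0, Y=0, U=1, W=3) weight 1/416
  (X=0, Z=0, Y=0, U=2, W=1) weight 1/416
  (X=0, Z=0, Y=0, U=2, W=3) weight 1/416
  (X=0, Z=0, Y=0, U=3, W=1) weight 3/832
  (X=0, Z=0, Y=0, U=3, W=3) weight 3/832
  (X=0, Z=0, Y=1, U=0, W=0) weight 1/624
  (X=0, Z=0, Y=2, U=0, W=1) weight 1/832
  … 134 more
Group by Y:
  weight(Y=0) = 2/13
  weight(Y=1) = 7/39
  weight(Y=2) = 2/13
Total weight = 2/13 + 7/39 + 2/13 = 19/39
P(Y=0 | obs) = 2/13 / 19/39 = 6/19
P(Y=1 | obs) = 7/39 / 19/39 = 7/19
P(Y=2 | obs) = 2/13 / 19/39 = 6/19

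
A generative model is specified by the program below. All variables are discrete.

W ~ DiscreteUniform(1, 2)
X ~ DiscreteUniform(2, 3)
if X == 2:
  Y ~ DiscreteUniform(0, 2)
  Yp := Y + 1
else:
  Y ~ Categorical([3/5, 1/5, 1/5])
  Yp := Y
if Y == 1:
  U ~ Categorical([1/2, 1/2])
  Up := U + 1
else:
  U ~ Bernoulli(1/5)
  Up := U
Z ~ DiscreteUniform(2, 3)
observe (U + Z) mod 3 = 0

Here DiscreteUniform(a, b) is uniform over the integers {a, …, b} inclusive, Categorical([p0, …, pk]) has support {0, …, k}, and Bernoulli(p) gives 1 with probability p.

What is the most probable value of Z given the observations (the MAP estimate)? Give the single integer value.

argmax_v P(Z = v | obs) = 3

Enumerate traces; 24 have nonzero weight after conditioning:
  (W=1, X=2, Y=0, U=0, Z=3) weight 1/30
  (W=1, X=2, Y=0, U=1, Z=2) weight 1/120
  (W=1, X=2, Y=1, U=0, Z=3) weight 1/48
  (W=1, X=2, Y=1, U=1, Z=2) weight 1/48
  (W=1, X=2, Y=2, U=0, Z=3) weight 1/30
  (W=1, X=2, Y=2, U=1, Z=2) weight 1/120
  (W=1, X=3, Y=0, U=0, Z=3) weight 3/50
  (W=1, X=3, Y=0, U=1, Z=2) weight 3/200
  … 16 more
Group by Z:
  weight(Z=2) = 7/50
  weight(Z=3) = 9/25
Total weight = 7/50 + 9/25 = 1/2
P(Z=2 | obs) = 7/50 / 1/2 = 7/25
P(Z=3 | obs) = 9/25 / 1/2 = 18/25
argmax = 3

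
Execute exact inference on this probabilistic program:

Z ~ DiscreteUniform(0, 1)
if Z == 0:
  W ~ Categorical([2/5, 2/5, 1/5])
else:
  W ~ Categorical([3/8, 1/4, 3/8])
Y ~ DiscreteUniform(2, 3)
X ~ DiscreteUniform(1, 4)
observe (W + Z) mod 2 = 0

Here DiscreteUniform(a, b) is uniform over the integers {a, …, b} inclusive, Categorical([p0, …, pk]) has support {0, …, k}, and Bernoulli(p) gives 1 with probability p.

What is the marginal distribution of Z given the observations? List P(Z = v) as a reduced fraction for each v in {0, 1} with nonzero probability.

P(Z=0) = 12/17, P(Z=1) = 5/17

Enumerate traces; 24 have nonzero weight after conditioning:
  (Z=0, W=0, Y=2, X=1) weight 1/40
  (Z=0, W=0, Y=2, X=2) weight 1/40
  (Z=0, W=0, Y=2, X=3) weight 1/40
  (Z=0, W=0, Y=2, X=4) weight 1/40
  (Z=0, W=0, Y=3, X=1) weight 1/40
  (Z=0, W=0, Y=3, X=2) weight 1/40
  (Z=0, W=0, Y=3, X=3) weight 1/40
  (Z=0, W=0, Y=3, X=4) weight 1/40
  (Z=1, W=1, Y=2, X=1) weight 1/64
  … 15 more
Group by Z:
  weight(Z=0) = 3/10
  weight(Z=1) = 1/8
Total weight = 3/10 + 1/8 = 17/40
P(Z=0 | obs) = 3/10 / 17/40 = 12/17
P(Z=1 | obs) = 1/8 / 17/40 = 5/17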